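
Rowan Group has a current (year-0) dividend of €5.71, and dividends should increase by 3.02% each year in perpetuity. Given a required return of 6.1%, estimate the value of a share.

€190.99

Gordon growth model: P₀ = D₁/(r − g). D₁ = 5.71 × (1 + 0.0302) = 5.8824.
P₀ = 5.8824 / (0.061 − 0.0302) = 5.8824 / 0.0308 = 190.9884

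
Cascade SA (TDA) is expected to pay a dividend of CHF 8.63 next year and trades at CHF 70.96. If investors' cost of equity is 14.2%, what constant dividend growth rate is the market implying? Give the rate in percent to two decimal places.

From P₀ = D₁/(r − g), the implied growth is g = r − D₁/P₀.
g = 0.142 − 8.63/70.96 = 0.142 − 0.12162 = 0.02038

2.04%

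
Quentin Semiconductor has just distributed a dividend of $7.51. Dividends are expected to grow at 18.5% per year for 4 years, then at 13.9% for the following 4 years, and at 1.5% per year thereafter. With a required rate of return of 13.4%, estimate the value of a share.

Three-stage DDM. Project D₁…D_8; terminal Gordon value at t=8 with g = 0.015; discount at r = 0.134.
D_1 = 8.8994
D_2 = 10.5457
D_3 = 12.4967
D_4 = 14.8086
D_5 = 16.8670
D_6 = 19.2115
D_7 = 21.8819
D_8 = 24.9235
TV_8 = 25.2973/(0.134−0.015) = 212.5824
P₀ = Σ Dₜ/(1+r)ᵗ + TV_8/(1+r)^8 = 147.5252

$147.53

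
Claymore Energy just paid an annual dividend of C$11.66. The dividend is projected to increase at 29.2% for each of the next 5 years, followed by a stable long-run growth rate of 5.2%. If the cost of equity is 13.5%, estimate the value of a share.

C$369.91

Two-stage DDM. Project D₁…D_5 at 0.292, terminal growth 0.052, discount at r = 0.135.
D_1 = 15.0647
D_2 = 19.4636
D_3 = 25.1470
D_4 = 32.4899
D_5 = 41.9770
Terminal value at t=5: TV = D_6/(r−g) = 44.1598/(0.135−0.052) = 532.0455
P₀ = 15.0647/(1+0.135)^1 + 19.4636/(1+0.135)^2 + 25.1470/(1+0.135)^3 + 32.4899/(1+0.135)^4 + 41.9770/(1+0.135)^5 + 532.0455/(1+0.135)^5 = 369.9125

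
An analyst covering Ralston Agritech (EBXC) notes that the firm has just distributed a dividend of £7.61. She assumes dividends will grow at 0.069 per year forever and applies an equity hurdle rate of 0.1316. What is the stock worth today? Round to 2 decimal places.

Gordon growth model: P₀ = D₁/(r − g). D₁ = 7.61 × (1 + 0.069) = 8.1351.
P₀ = 8.1351 / (0.1316 − 0.069) = 8.1351 / 0.0626 = 129.9535

£129.95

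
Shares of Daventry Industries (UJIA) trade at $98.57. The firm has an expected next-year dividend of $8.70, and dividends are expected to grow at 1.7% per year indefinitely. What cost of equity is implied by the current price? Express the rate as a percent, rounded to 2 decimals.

10.53%

Rearranging the constant-growth DDM: r = D₁/P₀ + g.
r = 8.7000 / 98.57 + 0.017 = 0.08826 + 0.017 = 0.10526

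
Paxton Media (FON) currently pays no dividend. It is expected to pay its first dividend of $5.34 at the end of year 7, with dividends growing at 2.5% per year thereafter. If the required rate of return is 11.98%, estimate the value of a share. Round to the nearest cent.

$28.57

Deferred-dividend DDM. At t=6 the remaining stream is a growing perpetuity with first payment D_7 = 5.34.
V_6 = D_7/(r−g) = 5.34/(0.1198−0.025) = 56.3291
P₀ = V_6/(1+r)^6 = 56.3291/(1+0.1198)^6 = 28.5687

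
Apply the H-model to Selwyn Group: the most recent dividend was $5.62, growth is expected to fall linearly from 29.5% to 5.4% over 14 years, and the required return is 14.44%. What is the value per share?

$170.40

H-model: P₀ = D₀[(1+g_L) + H(g_S−g_L)]/(r−g_L), with H = 14/2 = 7.
P₀ = 5.62 × [(1+0.054) + 7×(0.295−0.054)] / (0.1444−0.054)
   = 5.62 × 2.7410 / 0.0904 = 170.4029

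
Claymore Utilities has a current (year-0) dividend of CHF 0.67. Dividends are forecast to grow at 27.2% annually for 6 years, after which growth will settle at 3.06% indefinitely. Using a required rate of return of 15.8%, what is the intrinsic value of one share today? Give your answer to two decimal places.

CHF 15.18

Two-stage DDM. Project D₁…D_6 at 0.272, terminal growth 0.0306, discount at r = 0.158.
D_1 = 0.8522
D_2 = 1.0840
D_3 = 1.3789
D_4 = 1.7540
D_5 = 2.2311
D_6 = 2.8379
Terminal value at t=6: TV = D_7/(r−g) = 2.9247/(0.158−0.0306) = 22.9572
P₀ = 0.8522/(1+0.158)^1 + 1.0840/(1+0.158)^2 + 1.3789/(1+0.158)^3 + 1.7540/(1+0.158)^4 + 2.2311/(1+0.158)^5 + 2.8379/(1+0.158)^6 + 22.9572/(1+0.158)^6 = 15.1768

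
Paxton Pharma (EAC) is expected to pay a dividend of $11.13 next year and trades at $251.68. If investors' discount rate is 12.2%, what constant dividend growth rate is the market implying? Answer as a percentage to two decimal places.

From P₀ = D₁/(r − g), the implied growth is g = r − D₁/P₀.
g = 0.122 − 11.13/251.68 = 0.122 − 0.04422 = 0.07778

7.78%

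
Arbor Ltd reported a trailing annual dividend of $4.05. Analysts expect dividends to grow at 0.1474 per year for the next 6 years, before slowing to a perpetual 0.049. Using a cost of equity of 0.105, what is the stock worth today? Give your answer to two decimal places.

Two-stage DDM. Project D₁…D_6 at 0.1474, terminal growth 0.049, discount at r = 0.105.
D_1 = 4.6470
D_2 = 5.3319
D_3 = 6.1179
D_4 = 7.0196
D_5 = 8.0543
D_6 = 9.2415
Terminal value at t=6: TV = D_7/(r−g) = 9.6944/(0.105−0.049) = 173.1137
P₀ = 4.6470/(1+0.105)^1 + 5.3319/(1+0.105)^2 + 6.1179/(1+0.105)^3 + 7.0196/(1+0.105)^4 + 8.0543/(1+0.105)^5 + 9.2415/(1+0.105)^6 + 173.1137/(1+0.105)^6 = 122.8754

$122.88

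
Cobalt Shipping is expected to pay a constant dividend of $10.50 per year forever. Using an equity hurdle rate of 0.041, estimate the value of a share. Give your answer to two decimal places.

Zero-growth DDM (perpetuity): P₀ = D/r = 10.50 / 0.041 = 256.0976

$256.10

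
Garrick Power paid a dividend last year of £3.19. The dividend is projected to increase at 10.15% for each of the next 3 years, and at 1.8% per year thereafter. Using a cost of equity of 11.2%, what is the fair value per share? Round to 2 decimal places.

Two-stage DDM. Project D₁…D_3 at 0.1015, terminal growth 0.018, discount at r = 0.112.
D_1 = 3.5138
D_2 = 3.8704
D_3 = 4.2633
Terminal value at t=3: TV = D_4/(r−g) = 4.3400/(0.112−0.018) = 46.1705
P₀ = 3.5138/(1+0.112)^1 + 3.8704/(1+0.112)^2 + 4.2633/(1+0.112)^3 + 46.1705/(1+0.112)^3 = 42.9680

£42.97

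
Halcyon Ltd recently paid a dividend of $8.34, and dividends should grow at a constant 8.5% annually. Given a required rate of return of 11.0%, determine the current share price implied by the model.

$361.96

Gordon growth model: P₀ = D₁/(r − g). D₁ = 8.34 × (1 + 0.085) = 9.0489.
P₀ = 9.0489 / (0.11 − 0.085) = 9.0489 / 0.025 = 361.9560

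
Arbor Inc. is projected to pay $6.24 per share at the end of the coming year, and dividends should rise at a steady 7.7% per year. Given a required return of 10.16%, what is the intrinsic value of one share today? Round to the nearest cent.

$253.66

Gordon growth model: P₀ = D₁/(r − g), with D₁ = 6.24 given directly.
P₀ = 6.2400 / (0.1016 − 0.077) = 6.2400 / 0.0246 = 253.6585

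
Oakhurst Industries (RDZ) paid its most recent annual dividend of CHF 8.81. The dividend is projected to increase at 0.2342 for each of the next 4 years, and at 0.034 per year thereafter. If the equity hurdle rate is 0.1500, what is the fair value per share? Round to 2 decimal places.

Two-stage DDM. Project D₁…D_4 at 0.2342, terminal growth 0.034, discount at r = 0.15.
D_1 = 10.8733
D_2 = 13.4198
D_3 = 16.5628
D_4 = 20.4418
Terminal value at t=4: TV = D_5/(r−g) = 21.1368/(0.15−0.034) = 182.2135
P₀ = 10.8733/(1+0.15)^1 + 13.4198/(1+0.15)^2 + 16.5628/(1+0.15)^3 + 20.4418/(1+0.15)^4 + 182.2135/(1+0.15)^4 = 146.3615

CHF 146.36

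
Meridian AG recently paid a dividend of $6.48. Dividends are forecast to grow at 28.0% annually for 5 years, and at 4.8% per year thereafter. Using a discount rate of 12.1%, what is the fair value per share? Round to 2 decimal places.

Two-stage DDM. Project D₁…D_5 at 0.28, terminal growth 0.048, discount at r = 0.121.
D_1 = 8.2944
D_2 = 10.6168
D_3 = 13.5895
D_4 = 17.3946
D_5 = 22.2651
Terminal value at t=5: TV = D_6/(r−g) = 23.3338/(0.121−0.048) = 319.6416
P₀ = 8.2944/(1+0.121)^1 + 10.6168/(1+0.121)^2 + 13.5895/(1+0.121)^3 + 17.3946/(1+0.121)^4 + 22.2651/(1+0.121)^5 + 319.6416/(1+0.121)^5 = 229.6530

$229.65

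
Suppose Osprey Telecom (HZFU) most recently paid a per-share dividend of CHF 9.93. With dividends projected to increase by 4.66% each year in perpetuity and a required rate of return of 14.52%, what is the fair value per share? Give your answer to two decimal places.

Gordon growth model: P₀ = D₁/(r − g). D₁ = 9.93 × (1 + 0.0466) = 10.3927.
P₀ = 10.3927 / (0.1452 − 0.0466) = 10.3927 / 0.0986 = 105.4030

CHF 105.40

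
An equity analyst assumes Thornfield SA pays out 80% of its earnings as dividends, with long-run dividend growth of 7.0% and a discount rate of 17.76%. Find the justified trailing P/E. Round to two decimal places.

7.96

Justified trailing P/E = b(1+g)/(r−g) = 0.80×(1+0.07)/(0.1776−0.07) = 7.9554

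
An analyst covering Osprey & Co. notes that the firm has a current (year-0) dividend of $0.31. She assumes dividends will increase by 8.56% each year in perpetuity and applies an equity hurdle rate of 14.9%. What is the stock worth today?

$5.31

Gordon growth model: P₀ = D₁/(r − g). D₁ = 0.31 × (1 + 0.0856) = 0.3365.
P₀ = 0.3365 / (0.149 − 0.0856) = 0.3365 / 0.0634 = 5.3081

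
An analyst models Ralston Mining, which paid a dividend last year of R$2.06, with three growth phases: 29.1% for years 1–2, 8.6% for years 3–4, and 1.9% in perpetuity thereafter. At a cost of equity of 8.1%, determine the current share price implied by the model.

R$60.05

Three-stage DDM. Project D₁…D_4; terminal Gordon value at t=4 with g = 0.019; discount at r = 0.081.
D_1 = 2.6595
D_2 = 3.4334
D_3 = 3.7286
D_4 = 4.0493
TV_4 = 4.1262/(0.081−0.019) = 66.5521
P₀ = Σ Dₜ/(1+r)ᵗ + TV_4/(1+r)^4 = 60.0524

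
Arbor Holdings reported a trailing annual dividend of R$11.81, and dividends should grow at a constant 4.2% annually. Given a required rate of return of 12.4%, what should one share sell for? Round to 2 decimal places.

Gordon growth model: P₀ = D₁/(r − g). D₁ = 11.81 × (1 + 0.042) = 12.3060.
P₀ = 12.3060 / (0.124 − 0.042) = 12.3060 / 0.082 = 150.0734

R$150.07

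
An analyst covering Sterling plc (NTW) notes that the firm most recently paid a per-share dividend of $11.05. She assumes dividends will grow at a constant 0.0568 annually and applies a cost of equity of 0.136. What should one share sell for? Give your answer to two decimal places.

Gordon growth model: P₀ = D₁/(r − g). D₁ = 11.05 × (1 + 0.0568) = 11.6776.
P₀ = 11.6776 / (0.136 − 0.0568) = 11.6776 / 0.0792 = 147.4449

$147.44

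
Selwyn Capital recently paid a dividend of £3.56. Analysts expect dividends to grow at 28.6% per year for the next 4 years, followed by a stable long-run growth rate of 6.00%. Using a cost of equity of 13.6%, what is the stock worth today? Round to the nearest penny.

Two-stage DDM. Project D₁…D_4 at 0.286, terminal growth 0.06, discount at r = 0.136.
D_1 = 4.5782
D_2 = 5.8875
D_3 = 7.5713
D_4 = 9.7367
Terminal value at t=4: TV = D_5/(r−g) = 10.3210/(0.136−0.06) = 135.8020
P₀ = 4.5782/(1+0.136)^1 + 5.8875/(1+0.136)^2 + 7.5713/(1+0.136)^3 + 9.7367/(1+0.136)^4 + 135.8020/(1+0.136)^4 = 101.1476

£101.15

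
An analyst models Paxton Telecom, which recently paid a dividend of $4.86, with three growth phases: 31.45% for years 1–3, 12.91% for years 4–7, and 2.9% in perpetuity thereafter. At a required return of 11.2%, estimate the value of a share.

$159.72

Three-stage DDM. Project D₁…D_7; terminal Gordon value at t=7 with g = 0.029; discount at r = 0.112.
D_1 = 6.3885
D_2 = 8.3976
D_3 = 11.0387
D_4 = 12.4638
D_5 = 14.0729
D_6 = 15.8897
D_7 = 17.9410
TV_7 = 18.4613/(0.112−0.029) = 222.4257
P₀ = Σ Dₜ/(1+r)ᵗ + TV_7/(1+r)^7 = 159.7212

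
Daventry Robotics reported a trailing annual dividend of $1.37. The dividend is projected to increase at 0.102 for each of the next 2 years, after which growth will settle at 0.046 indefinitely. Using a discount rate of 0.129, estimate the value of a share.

Two-stage DDM. Project D₁…D_2 at 0.102, terminal growth 0.046, discount at r = 0.129.
D_1 = 1.5097
D_2 = 1.6637
Terminal value at t=2: TV = D_3/(r−g) = 1.7403/(0.129−0.046) = 20.9671
P₀ = 1.5097/(1+0.129)^1 + 1.6637/(1+0.129)^2 + 20.9671/(1+0.129)^2 = 19.0919

$19.09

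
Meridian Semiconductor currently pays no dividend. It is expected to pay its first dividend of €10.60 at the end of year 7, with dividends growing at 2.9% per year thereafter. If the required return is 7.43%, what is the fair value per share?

Deferred-dividend DDM. At t=6 the remaining stream is a growing perpetuity with first payment D_7 = 10.60.
V_6 = D_7/(r−g) = 10.60/(0.0743−0.029) = 233.9956
P₀ = V_6/(1+r)^6 = 233.9956/(1+0.0743)^6 = 152.2139

€152.21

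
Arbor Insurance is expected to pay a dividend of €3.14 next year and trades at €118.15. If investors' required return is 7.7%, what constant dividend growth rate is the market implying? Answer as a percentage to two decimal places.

5.04%

From P₀ = D₁/(r − g), the implied growth is g = r − D₁/P₀.
g = 0.077 − 3.14/118.15 = 0.077 − 0.02658 = 0.05042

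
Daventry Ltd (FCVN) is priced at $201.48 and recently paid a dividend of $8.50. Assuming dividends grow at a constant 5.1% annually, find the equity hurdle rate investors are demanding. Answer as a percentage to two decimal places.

Rearranging the constant-growth DDM: r = D₁/P₀ + g.
D₁ = 8.50 × (1 + 0.051) = 8.9335.
r = 8.9335 / 201.48 + 0.051 = 0.04434 + 0.051 = 0.09534

9.53%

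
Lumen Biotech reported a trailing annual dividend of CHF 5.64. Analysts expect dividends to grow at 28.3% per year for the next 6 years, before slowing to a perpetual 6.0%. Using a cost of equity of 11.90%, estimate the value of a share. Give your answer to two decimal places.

CHF 286.32

Two-stage DDM. Project D₁…D_6 at 0.283, terminal growth 0.06, discount at r = 0.119.
D_1 = 7.2361
D_2 = 9.2839
D_3 = 11.9113
D_4 = 15.2822
D_5 = 19.6071
D_6 = 25.1559
Terminal value at t=6: TV = D_7/(r−g) = 26.6652/(0.119−0.06) = 451.9526
P₀ = 7.2361/(1+0.119)^1 + 9.2839/(1+0.119)^2 + 11.9113/(1+0.119)^3 + 15.2822/(1+0.119)^4 + 19.6071/(1+0.119)^5 + 25.1559/(1+0.119)^6 + 451.9526/(1+0.119)^6 = 286.3211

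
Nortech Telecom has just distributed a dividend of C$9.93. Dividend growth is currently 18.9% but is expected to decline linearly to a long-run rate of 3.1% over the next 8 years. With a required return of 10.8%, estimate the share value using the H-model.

H-model: P₀ = D₀[(1+g_L) + H(g_S−g_L)]/(r−g_L), with H = 8/2 = 4.
P₀ = 9.93 × [(1+0.031) + 4×(0.189−0.031)] / (0.108−0.031)
   = 9.93 × 1.6630 / 0.077 = 214.4622

C$214.46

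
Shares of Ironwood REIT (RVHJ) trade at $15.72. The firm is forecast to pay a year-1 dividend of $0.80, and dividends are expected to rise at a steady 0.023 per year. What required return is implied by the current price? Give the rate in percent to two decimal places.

Rearranging the constant-growth DDM: r = D₁/P₀ + g.
r = 0.8000 / 15.72 + 0.023 = 0.05089 + 0.023 = 0.07389

7.39%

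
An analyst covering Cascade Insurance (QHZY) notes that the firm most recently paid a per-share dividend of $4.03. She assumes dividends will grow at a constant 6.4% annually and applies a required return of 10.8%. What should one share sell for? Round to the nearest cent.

Gordon growth model: P₀ = D₁/(r − g). D₁ = 4.03 × (1 + 0.064) = 4.2879.
P₀ = 4.2879 / (0.108 − 0.064) = 4.2879 / 0.044 = 97.4527

$97.45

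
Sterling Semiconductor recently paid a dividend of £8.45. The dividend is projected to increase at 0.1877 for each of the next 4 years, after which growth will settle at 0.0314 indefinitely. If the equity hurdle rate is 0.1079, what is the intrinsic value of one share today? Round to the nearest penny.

Two-stage DDM. Project D₁…D_4 at 0.1877, terminal growth 0.0314, discount at r = 0.1079.
D_1 = 10.0361
D_2 = 11.9198
D_3 = 14.1572
D_4 = 16.8145
Terminal value at t=4: TV = D_5/(r−g) = 17.3425/(0.1079−0.0314) = 226.6989
P₀ = 10.0361/(1+0.1079)^1 + 11.9198/(1+0.1079)^2 + 14.1572/(1+0.1079)^3 + 16.8145/(1+0.1079)^4 + 226.6989/(1+0.1079)^4 = 190.8098

£190.81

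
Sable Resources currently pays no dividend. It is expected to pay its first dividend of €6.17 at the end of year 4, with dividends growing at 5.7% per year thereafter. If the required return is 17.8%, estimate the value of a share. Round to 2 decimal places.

€31.19

Deferred-dividend DDM. At t=3 the remaining stream is a growing perpetuity with first payment D_4 = 6.17.
V_3 = D_4/(r−g) = 6.17/(0.178−0.057) = 50.9917
P₀ = V_3/(1+r)^3 = 50.9917/(1+0.178)^3 = 31.1935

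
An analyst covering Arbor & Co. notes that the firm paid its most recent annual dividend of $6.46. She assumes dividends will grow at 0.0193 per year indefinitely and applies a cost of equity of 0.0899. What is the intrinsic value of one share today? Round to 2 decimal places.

$93.27

Gordon growth model: P₀ = D₁/(r − g). D₁ = 6.46 × (1 + 0.0193) = 6.5847.
P₀ = 6.5847 / (0.0899 − 0.0193) = 6.5847 / 0.0706 = 93.2674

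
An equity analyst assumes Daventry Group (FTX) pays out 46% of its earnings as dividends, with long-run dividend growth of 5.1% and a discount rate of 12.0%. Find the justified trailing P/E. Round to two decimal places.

Justified trailing P/E = b(1+g)/(r−g) = 0.46×(1+0.051)/(0.12−0.051) = 7.0067

7.01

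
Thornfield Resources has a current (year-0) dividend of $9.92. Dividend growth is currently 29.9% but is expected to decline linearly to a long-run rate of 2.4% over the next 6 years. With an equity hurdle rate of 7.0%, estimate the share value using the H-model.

H-model: P₀ = D₀[(1+g_L) + H(g_S−g_L)]/(r−g_L), with H = 6/2 = 3.
P₀ = 9.92 × [(1+0.024) + 3×(0.299−0.024)] / (0.07−0.024)
   = 9.92 × 1.8490 / 0.046 = 398.7409

$398.74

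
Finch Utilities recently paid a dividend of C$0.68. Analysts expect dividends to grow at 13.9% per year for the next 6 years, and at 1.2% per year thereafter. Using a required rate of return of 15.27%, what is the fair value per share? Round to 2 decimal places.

Two-stage DDM. Project D₁…D_6 at 0.139, terminal growth 0.012, discount at r = 0.1527.
D_1 = 0.7745
D_2 = 0.8822
D_3 = 1.0048
D_4 = 1.1445
D_5 = 1.3035
D_6 = 1.4847
Terminal value at t=6: TV = D_7/(r−g) = 1.5026/(0.1527−0.012) = 10.6792
P₀ = 0.7745/(1+0.1527)^1 + 0.8822/(1+0.1527)^2 + 1.0048/(1+0.1527)^3 + 1.1445/(1+0.1527)^4 + 1.3035/(1+0.1527)^5 + 1.4847/(1+0.1527)^6 + 10.6792/(1+0.1527)^6 = 8.4660

C$8.47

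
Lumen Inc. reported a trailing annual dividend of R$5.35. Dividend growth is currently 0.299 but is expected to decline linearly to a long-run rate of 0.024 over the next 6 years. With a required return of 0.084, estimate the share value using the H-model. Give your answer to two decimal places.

R$164.87

H-model: P₀ = D₀[(1+g_L) + H(g_S−g_L)]/(r−g_L), with H = 6/2 = 3.
P₀ = 5.35 × [(1+0.024) + 3×(0.299−0.024)] / (0.084−0.024)
   = 5.35 × 1.8490 / 0.06 = 164.8692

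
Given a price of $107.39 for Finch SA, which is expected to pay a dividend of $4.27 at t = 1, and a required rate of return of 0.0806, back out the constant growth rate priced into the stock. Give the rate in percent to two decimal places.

4.08%

From P₀ = D₁/(r − g), the implied growth is g = r − D₁/P₀.
g = 0.0806 − 4.27/107.39 = 0.0806 − 0.03976 = 0.04084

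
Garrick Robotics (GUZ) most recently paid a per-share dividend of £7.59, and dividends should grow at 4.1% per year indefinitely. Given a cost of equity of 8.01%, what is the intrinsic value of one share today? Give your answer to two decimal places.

£202.08

Gordon growth model: P₀ = D₁/(r − g). D₁ = 7.59 × (1 + 0.041) = 7.9012.
P₀ = 7.9012 / (0.0801 − 0.041) = 7.9012 / 0.0391 = 202.0765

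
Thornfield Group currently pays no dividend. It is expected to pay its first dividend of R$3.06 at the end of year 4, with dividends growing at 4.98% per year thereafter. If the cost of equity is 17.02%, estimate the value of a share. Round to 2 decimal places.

Deferred-dividend DDM. At t=3 the remaining stream is a growing perpetuity with first payment D_4 = 3.06.
V_3 = D_4/(r−g) = 3.06/(0.1702−0.0498) = 25.4153
P₀ = V_3/(1+r)^3 = 25.4153/(1+0.1702)^3 = 15.8604

R$15.86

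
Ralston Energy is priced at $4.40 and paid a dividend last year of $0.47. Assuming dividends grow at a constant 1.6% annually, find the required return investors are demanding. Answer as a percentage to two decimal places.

Rearranging the constant-growth DDM: r = D₁/P₀ + g.
D₁ = 0.47 × (1 + 0.016) = 0.4775.
r = 0.4775 / 4.40 + 0.016 = 0.10853 + 0.016 = 0.12453

12.45%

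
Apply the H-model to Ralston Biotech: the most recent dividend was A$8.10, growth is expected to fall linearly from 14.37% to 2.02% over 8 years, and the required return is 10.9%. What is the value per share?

A$138.12

H-model: P₀ = D₀[(1+g_L) + H(g_S−g_L)]/(r−g_L), with H = 8/2 = 4.
P₀ = 8.10 × [(1+0.0202) + 4×(0.1437−0.0202)] / (0.109−0.0202)
   = 8.10 × 1.5142 / 0.0888 = 138.1196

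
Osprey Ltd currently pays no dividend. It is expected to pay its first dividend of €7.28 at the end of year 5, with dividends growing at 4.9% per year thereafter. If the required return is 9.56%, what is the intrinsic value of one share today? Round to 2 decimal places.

Deferred-dividend DDM. At t=4 the remaining stream is a growing perpetuity with first payment D_5 = 7.28.
V_4 = D_5/(r−g) = 7.28/(0.0956−0.049) = 156.2232
P₀ = V_4/(1+r)^4 = 156.2232/(1+0.0956)^4 = 108.4270

€108.43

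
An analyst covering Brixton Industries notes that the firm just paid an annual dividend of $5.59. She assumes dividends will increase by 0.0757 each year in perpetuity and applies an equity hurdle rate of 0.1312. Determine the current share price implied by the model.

$108.35

Gordon growth model: P₀ = D₁/(r − g). D₁ = 5.59 × (1 + 0.0757) = 6.0132.
P₀ = 6.0132 / (0.1312 − 0.0757) = 6.0132 / 0.0555 = 108.3453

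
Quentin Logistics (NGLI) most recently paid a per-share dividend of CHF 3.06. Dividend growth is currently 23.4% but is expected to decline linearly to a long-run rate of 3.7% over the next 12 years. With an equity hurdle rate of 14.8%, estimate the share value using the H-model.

H-model: P₀ = D₀[(1+g_L) + H(g_S−g_L)]/(r−g_L), with H = 12/2 = 6.
P₀ = 3.06 × [(1+0.037) + 6×(0.234−0.037)] / (0.148−0.037)
   = 3.06 × 2.2190 / 0.111 = 61.1724

CHF 61.17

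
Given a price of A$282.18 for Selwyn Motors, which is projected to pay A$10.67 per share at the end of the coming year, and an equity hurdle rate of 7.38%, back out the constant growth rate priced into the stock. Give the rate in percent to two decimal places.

3.60%

From P₀ = D₁/(r − g), the implied growth is g = r − D₁/P₀.
g = 0.0738 − 10.67/282.18 = 0.0738 − 0.03781 = 0.03599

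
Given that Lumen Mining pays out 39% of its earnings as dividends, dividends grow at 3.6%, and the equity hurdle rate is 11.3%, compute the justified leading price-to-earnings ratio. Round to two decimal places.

Justified leading P/E = b/(r−g) = 0.39/(0.113−0.036) = 5.0649

5.06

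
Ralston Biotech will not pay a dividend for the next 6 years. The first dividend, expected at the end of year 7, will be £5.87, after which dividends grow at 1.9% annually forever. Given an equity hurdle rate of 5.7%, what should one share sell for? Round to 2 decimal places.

Deferred-dividend DDM. At t=6 the remaining stream is a growing perpetuity with first payment D_7 = 5.87.
V_6 = D_7/(r−g) = 5.87/(0.057−0.019) = 154.4737
P₀ = V_6/(1+r)^6 = 154.4737/(1+0.057)^6 = 110.7655

£110.77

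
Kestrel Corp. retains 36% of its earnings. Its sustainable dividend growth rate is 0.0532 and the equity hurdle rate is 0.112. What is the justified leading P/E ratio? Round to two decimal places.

Payout ratio b = 1 − 0.36 = 0.64.
Justified leading P/E = b/(r−g) = 0.64/(0.112−0.0532) = 10.8844

10.88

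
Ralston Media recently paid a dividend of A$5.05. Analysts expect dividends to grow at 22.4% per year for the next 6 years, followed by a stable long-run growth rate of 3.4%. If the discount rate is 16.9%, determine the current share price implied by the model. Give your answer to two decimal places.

Two-stage DDM. Project D₁…D_6 at 0.224, terminal growth 0.034, discount at r = 0.169.
D_1 = 6.1812
D_2 = 7.5658
D_3 = 9.2605
D_4 = 11.3349
D_5 = 13.8739
D_6 = 16.9816
Terminal value at t=6: TV = D_7/(r−g) = 17.5590/(0.169−0.034) = 130.0669
P₀ = 6.1812/(1+0.169)^1 + 7.5658/(1+0.169)^2 + 9.2605/(1+0.169)^3 + 11.3349/(1+0.169)^4 + 13.8739/(1+0.169)^5 + 16.9816/(1+0.169)^6 + 130.0669/(1+0.169)^6 = 86.6656

A$86.67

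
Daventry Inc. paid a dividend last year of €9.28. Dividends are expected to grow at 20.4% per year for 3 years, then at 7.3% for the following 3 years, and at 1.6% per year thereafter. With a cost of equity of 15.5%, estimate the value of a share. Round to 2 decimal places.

Three-stage DDM. Project D₁…D_6; terminal Gordon value at t=6 with g = 0.016; discount at r = 0.155.
D_1 = 11.1731
D_2 = 13.4524
D_3 = 16.1967
D_4 = 17.3791
D_5 = 18.6478
D_6 = 20.0091
TV_6 = 20.3292/(0.155−0.016) = 146.2532
P₀ = Σ Dₜ/(1+r)ᵗ + TV_6/(1+r)^6 = 119.1405

€119.14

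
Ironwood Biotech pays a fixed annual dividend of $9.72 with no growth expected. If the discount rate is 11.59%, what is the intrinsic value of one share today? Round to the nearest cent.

Zero-growth DDM (perpetuity): P₀ = D/r = 9.72 / 0.1159 = 83.8654

$83.87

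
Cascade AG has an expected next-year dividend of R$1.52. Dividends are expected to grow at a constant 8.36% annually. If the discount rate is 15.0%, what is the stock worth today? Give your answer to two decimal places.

Gordon growth model: P₀ = D₁/(r − g), with D₁ = 1.52 given directly.
P₀ = 1.5200 / (0.15 − 0.0836) = 1.5200 / 0.0664 = 22.8916

R$22.89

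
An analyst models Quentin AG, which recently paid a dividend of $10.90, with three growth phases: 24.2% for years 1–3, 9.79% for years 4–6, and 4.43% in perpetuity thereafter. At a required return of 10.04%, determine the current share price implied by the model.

$378.43

Three-stage DDM. Project D₁…D_6; terminal Gordon value at t=6 with g = 0.0443; discount at r = 0.1004.
D_1 = 13.5378
D_2 = 16.8139
D_3 = 20.8829
D_4 = 22.9274
D_5 = 25.1719
D_6 = 27.6363
TV_6 = 28.8606/(0.1004−0.0443) = 514.4487
P₀ = Σ Dₜ/(1+r)ᵗ + TV_6/(1+r)^6 = 378.4253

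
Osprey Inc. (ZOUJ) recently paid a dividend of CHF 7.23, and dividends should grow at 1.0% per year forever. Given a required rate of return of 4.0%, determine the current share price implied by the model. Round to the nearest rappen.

CHF 243.41

Gordon growth model: P₀ = D₁/(r − g). D₁ = 7.23 × (1 + 0.01) = 7.3023.
P₀ = 7.3023 / (0.04 − 0.01) = 7.3023 / 0.03 = 243.4100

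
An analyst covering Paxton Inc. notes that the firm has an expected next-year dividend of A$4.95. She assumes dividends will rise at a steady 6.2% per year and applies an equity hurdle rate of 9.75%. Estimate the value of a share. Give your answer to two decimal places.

A$139.44

Gordon growth model: P₀ = D₁/(r − g), with D₁ = 4.95 given directly.
P₀ = 4.9500 / (0.0975 − 0.062) = 4.9500 / 0.0355 = 139.4366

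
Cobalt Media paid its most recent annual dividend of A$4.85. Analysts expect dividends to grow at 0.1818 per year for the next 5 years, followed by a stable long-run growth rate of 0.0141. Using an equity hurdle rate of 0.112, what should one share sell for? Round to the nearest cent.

Two-stage DDM. Project D₁…D_5 at 0.1818, terminal growth 0.0141, discount at r = 0.112.
D_1 = 5.7317
D_2 = 6.7738
D_3 = 8.0052
D_4 = 9.4606
D_5 = 11.1805
Terminal value at t=5: TV = D_6/(r−g) = 11.3382/(0.112−0.0141) = 115.8137
P₀ = 5.7317/(1+0.112)^1 + 6.7738/(1+0.112)^2 + 8.0052/(1+0.112)^3 + 9.4606/(1+0.112)^4 + 11.1805/(1+0.112)^5 + 115.8137/(1+0.112)^5 = 97.3310

A$97.33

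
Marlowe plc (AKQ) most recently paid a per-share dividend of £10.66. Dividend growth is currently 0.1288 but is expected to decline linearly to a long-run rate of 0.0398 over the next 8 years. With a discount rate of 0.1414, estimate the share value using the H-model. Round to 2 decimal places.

H-model: P₀ = D₀[(1+g_L) + H(g_S−g_L)]/(r−g_L), with H = 8/2 = 4.
P₀ = 10.66 × [(1+0.0398) + 4×(0.1288−0.0398)] / (0.1414−0.0398)
   = 10.66 × 1.3958 / 0.1016 = 146.4491

£146.45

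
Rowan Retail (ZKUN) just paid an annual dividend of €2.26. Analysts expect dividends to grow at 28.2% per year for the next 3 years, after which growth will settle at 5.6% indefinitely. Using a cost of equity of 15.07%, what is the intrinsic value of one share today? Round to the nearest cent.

€43.30

Two-stage DDM. Project D₁…D_3 at 0.282, terminal growth 0.056, discount at r = 0.1507.
D_1 = 2.8973
D_2 = 3.7144
D_3 = 4.7618
Terminal value at t=3: TV = D_4/(r−g) = 5.0285/(0.1507−0.056) = 53.0990
P₀ = 2.8973/(1+0.1507)^1 + 3.7144/(1+0.1507)^2 + 4.7618/(1+0.1507)^3 + 53.0990/(1+0.1507)^3 = 43.2981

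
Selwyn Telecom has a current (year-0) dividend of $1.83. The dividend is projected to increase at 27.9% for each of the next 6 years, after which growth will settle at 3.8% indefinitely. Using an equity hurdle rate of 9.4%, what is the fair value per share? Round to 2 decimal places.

$106.27

Two-stage DDM. Project D₁…D_6 at 0.279, terminal growth 0.038, discount at r = 0.094.
D_1 = 2.3406
D_2 = 2.9936
D_3 = 3.8288
D_4 = 4.8970
D_5 = 6.2633
D_6 = 8.0108
Terminal value at t=6: TV = D_7/(r−g) = 8.3152/(0.094−0.038) = 148.4854
P₀ = 2.3406/(1+0.094)^1 + 2.9936/(1+0.094)^2 + 3.8288/(1+0.094)^3 + 4.8970/(1+0.094)^4 + 6.2633/(1+0.094)^5 + 8.0108/(1+0.094)^6 + 148.4854/(1+0.094)^6 = 106.2656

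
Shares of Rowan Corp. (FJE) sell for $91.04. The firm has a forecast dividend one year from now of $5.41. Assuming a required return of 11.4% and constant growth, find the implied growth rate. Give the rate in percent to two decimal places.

5.46%

From P₀ = D₁/(r − g), the implied growth is g = r − D₁/P₀.
g = 0.114 − 5.41/91.04 = 0.114 − 0.05942 = 0.05458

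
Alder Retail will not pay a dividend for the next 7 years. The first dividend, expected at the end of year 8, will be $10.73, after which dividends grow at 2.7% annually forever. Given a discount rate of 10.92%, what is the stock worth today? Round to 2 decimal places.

Deferred-dividend DDM. At t=7 the remaining stream is a growing perpetuity with first payment D_8 = 10.73.
V_7 = D_8/(r−g) = 10.73/(0.1092−0.027) = 130.5353
P₀ = V_7/(1+r)^7 = 130.5353/(1+0.1092)^7 = 63.1915

$63.19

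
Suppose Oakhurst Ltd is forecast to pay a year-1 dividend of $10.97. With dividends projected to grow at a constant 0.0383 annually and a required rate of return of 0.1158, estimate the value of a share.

$141.55

Gordon growth model: P₀ = D₁/(r − g), with D₁ = 10.97 given directly.
P₀ = 10.9700 / (0.1158 − 0.0383) = 10.9700 / 0.0775 = 141.5484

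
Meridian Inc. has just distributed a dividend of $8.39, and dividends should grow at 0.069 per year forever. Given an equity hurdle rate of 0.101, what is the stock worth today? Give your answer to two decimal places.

Gordon growth model: P₀ = D₁/(r − g). D₁ = 8.39 × (1 + 0.069) = 8.9689.
P₀ = 8.9689 / (0.101 − 0.069) = 8.9689 / 0.032 = 280.2784

$280.28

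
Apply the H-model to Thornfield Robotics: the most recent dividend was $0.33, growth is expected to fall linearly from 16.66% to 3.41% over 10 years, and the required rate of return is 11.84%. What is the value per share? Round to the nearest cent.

$6.64

H-model: P₀ = D₀[(1+g_L) + H(g_S−g_L)]/(r−g_L), with H = 10/2 = 5.
P₀ = 0.33 × [(1+0.0341) + 5×(0.1666−0.0341)] / (0.1184−0.0341)
   = 0.33 × 1.6966 / 0.0843 = 6.6415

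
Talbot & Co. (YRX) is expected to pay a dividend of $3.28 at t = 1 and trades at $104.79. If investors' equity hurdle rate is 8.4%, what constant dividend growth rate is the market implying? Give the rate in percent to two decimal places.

From P₀ = D₁/(r − g), the implied growth is g = r − D₁/P₀.
g = 0.084 − 3.28/104.79 = 0.084 − 0.03130 = 0.05270

5.27%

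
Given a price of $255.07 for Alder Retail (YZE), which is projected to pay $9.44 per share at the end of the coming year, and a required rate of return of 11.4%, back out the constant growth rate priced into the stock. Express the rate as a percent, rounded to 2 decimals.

7.70%

From P₀ = D₁/(r − g), the implied growth is g = r − D₁/P₀.
g = 0.114 − 9.44/255.07 = 0.114 − 0.03701 = 0.07699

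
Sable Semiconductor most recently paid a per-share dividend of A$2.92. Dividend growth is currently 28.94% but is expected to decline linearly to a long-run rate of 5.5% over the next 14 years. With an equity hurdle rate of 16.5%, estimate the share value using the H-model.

H-model: P₀ = D₀[(1+g_L) + H(g_S−g_L)]/(r−g_L), with H = 14/2 = 7.
P₀ = 2.92 × [(1+0.055) + 7×(0.2894−0.055)] / (0.165−0.055)
   = 2.92 × 2.6958 / 0.11 = 71.5612

A$71.56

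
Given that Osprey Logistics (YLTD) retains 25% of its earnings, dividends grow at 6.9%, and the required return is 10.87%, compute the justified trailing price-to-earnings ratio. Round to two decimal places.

20.20

Payout ratio b = 1 − 0.25 = 0.75.
Justified trailing P/E = b(1+g)/(r−g) = 0.75×(1+0.069)/(0.1087−0.069) = 20.1952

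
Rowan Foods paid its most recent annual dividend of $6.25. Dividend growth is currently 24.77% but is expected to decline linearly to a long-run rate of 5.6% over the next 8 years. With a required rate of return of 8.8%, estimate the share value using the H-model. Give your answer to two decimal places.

H-model: P₀ = D₀[(1+g_L) + H(g_S−g_L)]/(r−g_L), with H = 8/2 = 4.
P₀ = 6.25 × [(1+0.056) + 4×(0.2477−0.056)] / (0.088−0.056)
   = 6.25 × 1.8228 / 0.032 = 356.0156

$356.02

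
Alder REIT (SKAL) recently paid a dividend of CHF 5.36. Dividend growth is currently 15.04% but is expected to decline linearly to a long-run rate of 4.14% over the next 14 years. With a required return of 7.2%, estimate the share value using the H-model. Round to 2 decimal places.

H-model: P₀ = D₀[(1+g_L) + H(g_S−g_L)]/(r−g_L), with H = 14/2 = 7.
P₀ = 5.36 × [(1+0.0414) + 7×(0.1504−0.0414)] / (0.072−0.0414)
   = 5.36 × 1.8044 / 0.0306 = 316.0648

CHF 316.06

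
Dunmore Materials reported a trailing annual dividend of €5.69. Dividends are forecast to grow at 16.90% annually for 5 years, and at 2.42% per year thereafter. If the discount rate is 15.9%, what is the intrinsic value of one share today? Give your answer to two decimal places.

€74.32

Two-stage DDM. Project D₁…D_5 at 0.169, terminal growth 0.0242, discount at r = 0.159.
D_1 = 6.6516
D_2 = 7.7757
D_3 = 9.0898
D_4 = 10.6260
D_5 = 12.4218
Terminal value at t=5: TV = D_6/(r−g) = 12.7224/(0.159−0.0242) = 94.3799
P₀ = 6.6516/(1+0.159)^1 + 7.7757/(1+0.159)^2 + 9.0898/(1+0.159)^3 + 10.6260/(1+0.159)^4 + 12.4218/(1+0.159)^5 + 94.3799/(1+0.159)^5 = 74.3246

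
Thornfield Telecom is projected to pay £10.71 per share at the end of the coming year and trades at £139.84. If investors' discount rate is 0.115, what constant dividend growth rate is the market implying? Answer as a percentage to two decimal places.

3.84%

From P₀ = D₁/(r − g), the implied growth is g = r − D₁/P₀.
g = 0.115 − 10.71/139.84 = 0.115 − 0.07659 = 0.03841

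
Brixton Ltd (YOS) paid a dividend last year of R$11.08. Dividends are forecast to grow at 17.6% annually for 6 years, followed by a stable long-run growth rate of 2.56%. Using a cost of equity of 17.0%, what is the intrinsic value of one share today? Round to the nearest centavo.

R$148.83

Two-stage DDM. Project D₁…D_6 at 0.176, terminal growth 0.0256, discount at r = 0.17.
D_1 = 13.0301
D_2 = 15.3234
D_3 = 18.0203
D_4 = 21.1919
D_5 = 24.9216
D_6 = 29.3078
Terminal value at t=6: TV = D_7/(r−g) = 30.0581/(0.17−0.0256) = 208.1587
P₀ = 13.0301/(1+0.17)^1 + 15.3234/(1+0.17)^2 + 18.0203/(1+0.17)^3 + 21.1919/(1+0.17)^4 + 24.9216/(1+0.17)^5 + 29.3078/(1+0.17)^6 + 208.1587/(1+0.17)^6 = 148.8318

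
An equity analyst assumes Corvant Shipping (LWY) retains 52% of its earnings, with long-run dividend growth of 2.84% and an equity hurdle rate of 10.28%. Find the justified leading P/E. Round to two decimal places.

6.45

Payout ratio b = 1 − 0.52 = 0.48.
Justified leading P/E = b/(r−g) = 0.48/(0.1028−0.0284) = 6.4516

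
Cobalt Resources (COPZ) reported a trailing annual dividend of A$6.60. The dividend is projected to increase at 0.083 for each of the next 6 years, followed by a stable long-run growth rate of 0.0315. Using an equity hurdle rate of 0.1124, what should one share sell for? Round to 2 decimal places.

Two-stage DDM. Project D₁…D_6 at 0.083, terminal growth 0.0315, discount at r = 0.1124.
D_1 = 7.1478
D_2 = 7.7411
D_3 = 8.3836
D_4 = 9.0794
D_5 = 9.8330
D_6 = 10.6491
Terminal value at t=6: TV = D_7/(r−g) = 10.9846/(0.1124−0.0315) = 135.7799
P₀ = 7.1478/(1+0.1124)^1 + 7.7411/(1+0.1124)^2 + 8.3836/(1+0.1124)^3 + 9.0794/(1+0.1124)^4 + 9.8330/(1+0.1124)^5 + 10.6491/(1+0.1124)^6 + 135.7799/(1+0.1124)^6 = 107.7528

A$107.75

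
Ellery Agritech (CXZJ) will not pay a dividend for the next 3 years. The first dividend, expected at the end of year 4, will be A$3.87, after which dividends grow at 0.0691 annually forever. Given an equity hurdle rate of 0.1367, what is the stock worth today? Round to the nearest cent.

A$38.98

Deferred-dividend DDM. At t=3 the remaining stream is a growing perpetuity with first payment D_4 = 3.87.
V_3 = D_4/(r−g) = 3.87/(0.1367−0.0691) = 57.2485
P₀ = V_3/(1+r)^3 = 57.2485/(1+0.1367)^3 = 38.9786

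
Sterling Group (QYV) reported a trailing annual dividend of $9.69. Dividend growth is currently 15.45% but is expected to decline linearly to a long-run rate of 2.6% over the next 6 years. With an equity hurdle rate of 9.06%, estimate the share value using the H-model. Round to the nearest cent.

$211.73

H-model: P₀ = D₀[(1+g_L) + H(g_S−g_L)]/(r−g_L), with H = 6/2 = 3.
P₀ = 9.69 × [(1+0.026) + 3×(0.1545−0.026)] / (0.0906−0.026)
   = 9.69 × 1.4115 / 0.0646 = 211.7250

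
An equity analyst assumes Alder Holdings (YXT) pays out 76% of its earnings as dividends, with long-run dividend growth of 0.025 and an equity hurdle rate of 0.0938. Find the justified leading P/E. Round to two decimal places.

11.05

Justified leading P/E = b/(r−g) = 0.76/(0.0938−0.025) = 11.0465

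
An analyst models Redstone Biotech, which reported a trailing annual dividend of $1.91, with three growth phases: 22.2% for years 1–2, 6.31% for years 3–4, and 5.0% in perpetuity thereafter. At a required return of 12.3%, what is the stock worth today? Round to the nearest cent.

$37.66

Three-stage DDM. Project D₁…D_4; terminal Gordon value at t=4 with g = 0.05; discount at r = 0.123.
D_1 = 2.3340
D_2 = 2.8522
D_3 = 3.0321
D_4 = 3.2235
TV_4 = 3.3846/(0.123−0.05) = 46.3650
P₀ = Σ Dₜ/(1+r)ᵗ + TV_4/(1+r)^4 = 37.6599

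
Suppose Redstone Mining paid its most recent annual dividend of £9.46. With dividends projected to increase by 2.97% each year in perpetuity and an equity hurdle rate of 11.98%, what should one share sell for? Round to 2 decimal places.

Gordon growth model: P₀ = D₁/(r − g). D₁ = 9.46 × (1 + 0.0297) = 9.7410.
P₀ = 9.7410 / (0.1198 − 0.0297) = 9.7410 / 0.0901 = 108.1128

£108.11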